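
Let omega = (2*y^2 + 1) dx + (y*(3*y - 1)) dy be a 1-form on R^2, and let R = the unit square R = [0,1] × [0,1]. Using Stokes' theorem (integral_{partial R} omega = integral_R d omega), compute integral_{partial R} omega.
integral_(partial R) omega = -2

Stokes: integral_partial_R omega = integral_R d omega with d omega = (∂Q/∂x - ∂P/∂y) dx ∧ dy.
  ∂Q/∂x = 0
  ∂P/∂y = 4*y
  integrand = ∂Q/∂x - ∂P/∂y = -4*y.
Integrating over R: integral_0^1 integral_0^1 (-4*y) dx dy = -2.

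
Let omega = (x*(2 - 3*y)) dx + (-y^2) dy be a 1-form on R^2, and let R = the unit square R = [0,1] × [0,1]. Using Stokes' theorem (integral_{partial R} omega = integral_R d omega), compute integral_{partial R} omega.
integral_(partial R) omega = 3/2

Stokes: integral_partial_R omega = integral_R d omega with d omega = (∂Q/∂x - ∂P/∂y) dx ∧ dy.
  ∂Q/∂x = 0
  ∂P/∂y = -3*x
  integrand = ∂Q/∂x - ∂P/∂y = 3*x.
Integrating over R: integral_0^1 integral_0^1 (3*x) dx dy = 3/2.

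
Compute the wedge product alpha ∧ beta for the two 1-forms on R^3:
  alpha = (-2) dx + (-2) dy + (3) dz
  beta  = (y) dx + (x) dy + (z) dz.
alpha ∧ beta = (-2*x + 2*y) dx ∧ dy + (-3*y - 2*z) dx ∧ dz + (-3*x - 2*z) dy ∧ dz

Distribute the wedge, using dx_i ∧ dx_j = -dx_j ∧ dx_i and dx_i ∧ dx_i = 0. For each pair (i, j) with i < j, the coefficient of dx_i ∧ dx_j in alpha ∧ beta is (alpha_i * beta_j - alpha_j * beta_i). Collecting: alpha ∧ beta = (-2*x + 2*y) dx ∧ dy + (-3*y - 2*z) dx ∧ dz + (-3*x - 2*z) dy ∧ dz.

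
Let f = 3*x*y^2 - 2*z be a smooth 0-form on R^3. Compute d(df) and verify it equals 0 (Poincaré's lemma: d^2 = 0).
d(df) = 0

Step 1: df = sum_i (∂f/∂x_i) dx_i = (3*y^2) dx + (6*x*y) dy + (-2) dz.
Step 2: Apply d again. Using the 1-form formula, the coefficient of dx ∧ dy in d(df) is ∂^2 f/∂x ∂y - ∂^2 f/∂y ∂x = (6*y) - (6*y) = 0 (equality of mixed partials for smooth f).
Similarly for dx ∧ dz and dy ∧ dz — all coefficients vanish. So d(df) = 0.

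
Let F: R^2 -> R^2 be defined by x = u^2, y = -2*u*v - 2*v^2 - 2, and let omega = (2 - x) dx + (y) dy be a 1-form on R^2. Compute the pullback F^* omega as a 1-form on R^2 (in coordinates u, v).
F^* omega = (-2*u^3 + 4*u*v^2 + 4*u + 4*v^3 + 4*v) du + (4*u^2*v + 12*u*v^2 + 4*u + 8*v^3 + 8*v) dv

Using F^*(f dg) = (f ∘ F) d(g ∘ F), substitute each coordinate x_i by F_i(u, v) in f_i, and replace dx_i by d F_i = (∂F_i/∂u) du + (∂F_i/∂v) dv.
  For the x component: f_1(F) = 2 - u^2; d F_1 = (2*u) du + (0) dv
  For the y component: f_2(F) = -2*u*v - 2*v^2 - 2; d F_2 = (-2*v) du + (-2*u - 4*v) dv
Combining and collecting du, dv coefficients:
  coeff of du: -2*u^3 + 4*u*v^2 + 4*u + 4*v^3 + 4*v
  coeff of dv: 4*u^2*v + 12*u*v^2 + 4*u + 8*v^3 + 8*v
F^* omega = (-2*u^3 + 4*u*v^2 + 4*u + 4*v^3 + 4*v) du + (4*u^2*v + 12*u*v^2 + 4*u + 8*v^3 + 8*v) dv.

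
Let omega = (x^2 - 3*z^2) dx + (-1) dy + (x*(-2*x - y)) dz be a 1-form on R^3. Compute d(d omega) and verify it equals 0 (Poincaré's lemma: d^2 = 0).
d(d omega) = 0

Step 1: d omega = sum_{i<j} (∂f_j/∂x_i - ∂f_i/∂x_j) dx_i ∧ dx_j:
  coeff of dx ∧ dy: 0
  coeff of dx ∧ dz: -4*x - y + 6*z
  coeff of dy ∧ dz: -x
Step 2: Apply d again to each 2-form coefficient. The only possible 3-form in R^3 is dx ∧ dy ∧ dz, with coefficient
  ∂(coeff of dy∧dz)/∂x - ∂(coeff of dx∧dz)/∂y + ∂(coeff of dx∧dy)/∂z
  = ∂/∂x (-x) - ∂/∂y (-4*x - y + 6*z) + ∂/∂z (0).
Each of these terms simplifies to sums of mixed partials that cancel in pairs. The result is 0 (by equality of mixed partials for smooth functions — Schwarz / Clairaut).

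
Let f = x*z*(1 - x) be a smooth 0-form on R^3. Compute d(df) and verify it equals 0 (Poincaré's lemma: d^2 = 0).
d(df) = 0

Step 1: df = sum_i (∂f/∂x_i) dx_i = (z*(1 - 2*x)) dx + (0) dy + (x*(1 - x)) dz.
Step 2: Apply d again. Using the 1-form formula, the coefficient of dx ∧ dy in d(df) is ∂^2 f/∂x ∂y - ∂^2 f/∂y ∂x = (0) - (0) = 0 (equality of mixed partials for smooth f).
Similarly for dx ∧ dz and dy ∧ dz — all coefficients vanish. So d(df) = 0.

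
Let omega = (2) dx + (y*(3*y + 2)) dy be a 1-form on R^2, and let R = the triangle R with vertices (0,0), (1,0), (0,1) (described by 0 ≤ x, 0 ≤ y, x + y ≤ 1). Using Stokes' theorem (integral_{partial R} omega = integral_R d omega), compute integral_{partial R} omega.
integral_(partial R) omega = 0

Stokes: integral_partial_R omega = integral_R d omega with d omega = (∂Q/∂x - ∂P/∂y) dx ∧ dy.
  ∂Q/∂x = 0
  ∂P/∂y = 0
  integrand = ∂Q/∂x - ∂P/∂y = 0.
Integrating over R: integral_0^1 integral_0^{1-x} (0) dy dx = 0.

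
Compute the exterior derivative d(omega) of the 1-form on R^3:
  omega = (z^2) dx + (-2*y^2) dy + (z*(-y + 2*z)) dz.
d(omega) = (-2*z) dx ∧ dz + (-z) dy ∧ dz

For a 1-form omega = sum_i f_i dx_i, the exterior derivative is
  d(omega) = sum_{i < j} (∂f_j/∂x_i - ∂f_i/∂x_j) dx_i ∧ dx_j.
  coefficient of dx ∧ dz: ∂f_3/∂x - ∂f_1/∂z = ∂(z*(-y + 2*z))/∂x - ∂(z^2)/∂z = -2*z
  coefficient of dy ∧ dz: ∂f_3/∂y - ∂f_2/∂z = ∂(z*(-y + 2*z))/∂y - ∂(-2*y^2)/∂z = -z
Assembling: d(omega) = (-2*z) dx ∧ dz + (-z) dy ∧ dz.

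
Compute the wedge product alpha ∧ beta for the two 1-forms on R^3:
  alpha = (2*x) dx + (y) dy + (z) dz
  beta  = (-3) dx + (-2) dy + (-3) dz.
alpha ∧ beta = (-4*x + 3*y) dx ∧ dy + (-6*x + 3*z) dx ∧ dz + (-3*y + 2*z) dy ∧ dz

Distribute the wedge, using dx_i ∧ dx_j = -dx_j ∧ dx_i and dx_i ∧ dx_i = 0. For each pair (i, j) with i < j, the coefficient of dx_i ∧ dx_j in alpha ∧ beta is (alpha_i * beta_j - alpha_j * beta_i). Collecting: alpha ∧ beta = (-4*x + 3*y) dx ∧ dy + (-6*x + 3*z) dx ∧ dz + (-3*y + 2*z) dy ∧ dz.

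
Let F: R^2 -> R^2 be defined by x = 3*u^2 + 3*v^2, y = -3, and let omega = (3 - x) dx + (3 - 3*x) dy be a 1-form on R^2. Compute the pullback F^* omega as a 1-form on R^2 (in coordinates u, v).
F^* omega = (18*u*(-u^2 - v^2 + 1)) du + (18*v*(-u^2 - v^2 + 1)) dv

Using F^*(f dg) = (f ∘ F) d(g ∘ F), substitute each coordinate x_i by F_i(u, v) in f_i, and replace dx_i by d F_i = (∂F_i/∂u) du + (∂F_i/∂v) dv.
  For the x component: f_1(F) = -3*u^2 - 3*v^2 + 3; d F_1 = (6*u) du + (6*v) dv
  For the y component: f_2(F) = -9*u^2 - 9*v^2 + 3; d F_2 = (0) du + (0) dv
Combining and collecting du, dv coefficients:
  coeff of du: 18*u*(-u^2 - v^2 + 1)
  coeff of dv: 18*v*(-u^2 - v^2 + 1)
F^* omega = (18*u*(-u^2 - v^2 + 1)) du + (18*v*(-u^2 - v^2 + 1)) dv.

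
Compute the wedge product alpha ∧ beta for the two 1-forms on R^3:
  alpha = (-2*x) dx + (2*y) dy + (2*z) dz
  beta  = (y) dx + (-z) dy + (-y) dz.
alpha ∧ beta = (2*x*z - 2*y^2) dx ∧ dy + (2*y*(x - z)) dx ∧ dz + (-2*y^2 + 2*z^2) dy ∧ dz

Distribute the wedge, using dx_i ∧ dx_j = -dx_j ∧ dx_i and dx_i ∧ dx_i = 0. For each pair (i, j) with i < j, the coefficient of dx_i ∧ dx_j in alpha ∧ beta is (alpha_i * beta_j - alpha_j * beta_i). Collecting: alpha ∧ beta = (2*x*z - 2*y^2) dx ∧ dy + (2*y*(x - z)) dx ∧ dz + (-2*y^2 + 2*z^2) dy ∧ dz.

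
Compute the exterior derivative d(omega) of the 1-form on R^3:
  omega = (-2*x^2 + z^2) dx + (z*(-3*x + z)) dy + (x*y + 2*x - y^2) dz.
d(omega) = (-3*z) dx ∧ dy + (y - 2*z + 2) dx ∧ dz + (4*x - 2*y - 2*z) dy ∧ dz

For a 1-form omega = sum_i f_i dx_i, the exterior derivative is
  d(omega) = sum_{i < j} (∂f_j/∂x_i - ∂f_i/∂x_j) dx_i ∧ dx_j.
  coefficient of dx ∧ dy: ∂f_2/∂x - ∂f_1/∂y = ∂(z*(-3*x + z))/∂x - ∂(-2*x^2 + z^2)/∂y = -3*z
  coefficient of dx ∧ dz: ∂f_3/∂x - ∂f_1/∂z = ∂(x*y + 2*x - y^2)/∂x - ∂(-2*x^2 + z^2)/∂z = y - 2*z + 2
  coefficient of dy ∧ dz: ∂f_3/∂y - ∂f_2/∂z = ∂(x*y + 2*x - y^2)/∂y - ∂(z*(-3*x + z))/∂z = 4*x - 2*y - 2*z
Assembling: d(omega) = (-3*z) dx ∧ dy + (y - 2*z + 2) dx ∧ dz + (4*x - 2*y - 2*z) dy ∧ dz.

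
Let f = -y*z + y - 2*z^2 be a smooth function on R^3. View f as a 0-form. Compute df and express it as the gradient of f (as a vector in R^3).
df = (0) dx + (1 - z) dy + (-y - 4*z) dz; grad f = (0, 1 - z, -y - 4*z)

For a 0-form f, d f = (∂f/∂x) dx + (∂f/∂y) dy + (∂f/∂z) dz. The components of the vector representation are exactly the entries of grad f in Cartesian coordinates:
  ∂f/∂x = 0
  ∂f/∂y = 1 - z
  ∂f/∂z = -y - 4*z.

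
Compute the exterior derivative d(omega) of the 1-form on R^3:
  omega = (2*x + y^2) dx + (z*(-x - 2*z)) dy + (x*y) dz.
d(omega) = (-2*y - z) dx ∧ dy + (y) dx ∧ dz + (2*x + 4*z) dy ∧ dz

For a 1-form omega = sum_i f_i dx_i, the exterior derivative is
  d(omega) = sum_{i < j} (∂f_j/∂x_i - ∂f_i/∂x_j) dx_i ∧ dx_j.
  coefficient of dx ∧ dy: ∂f_2/∂x - ∂f_1/∂y = ∂(z*(-x - 2*z))/∂x - ∂(2*x + y^2)/∂y = -2*y - z
  coefficient of dx ∧ dz: ∂f_3/∂x - ∂f_1/∂z = ∂(x*y)/∂x - ∂(2*x + y^2)/∂z = y
  coefficient of dy ∧ dz: ∂f_3/∂y - ∂f_2/∂z = ∂(x*y)/∂y - ∂(z*(-x - 2*z))/∂z = 2*x + 4*z
Assembling: d(omega) = (-2*y - z) dx ∧ dy + (y) dx ∧ dz + (2*x + 4*z) dy ∧ dz.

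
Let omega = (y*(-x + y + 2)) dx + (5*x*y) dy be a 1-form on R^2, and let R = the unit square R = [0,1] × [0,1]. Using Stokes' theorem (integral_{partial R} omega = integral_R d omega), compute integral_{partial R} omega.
integral_(partial R) omega = 0

Stokes: integral_partial_R omega = integral_R d omega with d omega = (∂Q/∂x - ∂P/∂y) dx ∧ dy.
  ∂Q/∂x = 5*y
  ∂P/∂y = -x + 2*y + 2
  integrand = ∂Q/∂x - ∂P/∂y = x + 3*y - 2.
Integrating over R: integral_0^1 integral_0^1 (x + 3*y - 2) dx dy = 0.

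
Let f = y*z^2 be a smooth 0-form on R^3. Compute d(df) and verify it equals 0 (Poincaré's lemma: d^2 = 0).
d(df) = 0

Step 1: df = sum_i (∂f/∂x_i) dx_i = (0) dx + (z^2) dy + (2*y*z) dz.
Step 2: Apply d again. Using the 1-form formula, the coefficient of dx ∧ dy in d(df) is ∂^2 f/∂x ∂y - ∂^2 f/∂y ∂x = (0) - (0) = 0 (equality of mixed partials for smooth f).
Similarly for dx ∧ dz and dy ∧ dz — all coefficients vanish. So d(df) = 0.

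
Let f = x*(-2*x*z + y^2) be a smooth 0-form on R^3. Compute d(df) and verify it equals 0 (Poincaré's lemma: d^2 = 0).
d(df) = 0

Step 1: df = sum_i (∂f/∂x_i) dx_i = (-4*x*z + y^2) dx + (2*x*y) dy + (-2*x^2) dz.
Step 2: Apply d again. Using the 1-form formula, the coefficient of dx ∧ dy in d(df) is ∂^2 f/∂x ∂y - ∂^2 f/∂y ∂x = (2*y) - (2*y) = 0 (equality of mixed partials for smooth f).
Similarly for dx ∧ dz and dy ∧ dz — all coefficients vanish. So d(df) = 0.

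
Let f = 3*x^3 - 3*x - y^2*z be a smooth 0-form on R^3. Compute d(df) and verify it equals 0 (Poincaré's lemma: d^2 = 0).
d(df) = 0

Step 1: df = sum_i (∂f/∂x_i) dx_i = (9*x^2 - 3) dx + (-2*y*z) dy + (-y^2) dz.
Step 2: Apply d again. Using the 1-form formula, the coefficient of dx ∧ dy in d(df) is ∂^2 f/∂x ∂y - ∂^2 f/∂y ∂x = (0) - (0) = 0 (equality of mixed partials for smooth f).
Similarly for dx ∧ dz and dy ∧ dz — all coefficients vanish. So d(df) = 0.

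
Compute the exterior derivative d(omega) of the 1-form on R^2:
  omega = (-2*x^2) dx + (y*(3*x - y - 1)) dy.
d(omega) = (3*y) dx ∧ dy

For a 1-form omega = sum_i f_i dx_i, the exterior derivative is
  d(omega) = sum_{i < j} (∂f_j/∂x_i - ∂f_i/∂x_j) dx_i ∧ dx_j.
  coefficient of dx ∧ dy: ∂f_2/∂x - ∂f_1/∂y = ∂(y*(3*x - y - 1))/∂x - ∂(-2*x^2)/∂y = 3*y
Assembling: d(omega) = (3*y) dx ∧ dy.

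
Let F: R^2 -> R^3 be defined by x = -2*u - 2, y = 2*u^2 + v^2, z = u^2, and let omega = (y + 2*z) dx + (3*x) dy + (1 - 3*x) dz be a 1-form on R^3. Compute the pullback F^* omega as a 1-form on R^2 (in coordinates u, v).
F^* omega = (-20*u^2 - 10*u - 2*v^2) du + (12*v*(-u - 1)) dv

Using F^*(f dg) = (f ∘ F) d(g ∘ F), substitute each coordinate x_i by F_i(u, v) in f_i, and replace dx_i by d F_i = (∂F_i/∂u) du + (∂F_i/∂v) dv.
  For the x component: f_1(F) = 4*u^2 + v^2; d F_1 = (-2) du + (0) dv
  For the y component: f_2(F) = -6*u - 6; d F_2 = (4*u) du + (2*v) dv
  For the z component: f_3(F) = 6*u + 7; d F_3 = (2*u) du + (0) dv
Combining and collecting du, dv coefficients:
  coeff of du: -20*u^2 - 10*u - 2*v^2
  coeff of dv: 12*v*(-u - 1)
F^* omega = (-20*u^2 - 10*u - 2*v^2) du + (12*v*(-u - 1)) dv.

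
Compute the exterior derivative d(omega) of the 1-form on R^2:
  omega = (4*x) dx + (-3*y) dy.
d(omega) = 0

For a 1-form omega = sum_i f_i dx_i, the exterior derivative is
  d(omega) = sum_{i < j} (∂f_j/∂x_i - ∂f_i/∂x_j) dx_i ∧ dx_j.

Assembling: d(omega) = 0.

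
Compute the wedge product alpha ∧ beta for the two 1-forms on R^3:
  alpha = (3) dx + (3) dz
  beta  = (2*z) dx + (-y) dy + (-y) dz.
alpha ∧ beta = (-3*y) dx ∧ dy + (-3*y - 6*z) dx ∧ dz + (3*y) dy ∧ dz

Distribute the wedge, using dx_i ∧ dx_j = -dx_j ∧ dx_i and dx_i ∧ dx_i = 0. For each pair (i, j) with i < j, the coefficient of dx_i ∧ dx_j in alpha ∧ beta is (alpha_i * beta_j - alpha_j * beta_i). Collecting: alpha ∧ beta = (-3*y) dx ∧ dy + (-3*y - 6*z) dx ∧ dz + (3*y) dy ∧ dz.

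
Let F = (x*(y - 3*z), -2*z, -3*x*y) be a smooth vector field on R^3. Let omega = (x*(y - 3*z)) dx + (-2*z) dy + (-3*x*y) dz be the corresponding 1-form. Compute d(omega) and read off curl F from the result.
d(omega) = (2 - 3*x) dy ∧ dz + (-3*x + 3*y) dz ∧ dx + (-x) dx ∧ dy; curl F = (2 - 3*x, -3*x + 3*y, -x)

d omega = sum_{i<j} (∂f_j/∂x_i - ∂f_i/∂x_j) dx_i ∧ dx_j. Under the identification (dy ∧ dz, dz ∧ dx, dx ∧ dy) ↔ (e_x, e_y, e_z), the coefficients are exactly the components of curl F. Compute:
  ∂R/∂y - ∂Q/∂z = (-3*x) - (-2) = 2 - 3*x
  ∂P/∂z - ∂R/∂x = (-3*x) - (-3*y) = -3*x + 3*y
  ∂Q/∂x - ∂P/∂y = (0) - (x) = -x.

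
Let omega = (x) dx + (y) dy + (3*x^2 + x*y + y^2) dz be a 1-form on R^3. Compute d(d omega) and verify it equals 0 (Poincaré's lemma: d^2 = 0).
d(d omega) = 0

Step 1: d omega = sum_{i<j} (∂f_j/∂x_i - ∂f_i/∂x_j) dx_i ∧ dx_j:
  coeff of dx ∧ dy: 0
  coeff of dx ∧ dz: 6*x + y
  coeff of dy ∧ dz: x + 2*y
Step 2: Apply d again to each 2-form coefficient. The only possible 3-form in R^3 is dx ∧ dy ∧ dz, with coefficient
  ∂(coeff of dy∧dz)/∂x - ∂(coeff of dx∧dz)/∂y + ∂(coeff of dx∧dy)/∂z
  = ∂/∂x (x + 2*y) - ∂/∂y (6*x + y) + ∂/∂z (0).
Each of these terms simplifies to sums of mixed partials that cancel in pairs. The result is 0 (by equality of mixed partials for smooth functions — Schwarz / Clairaut).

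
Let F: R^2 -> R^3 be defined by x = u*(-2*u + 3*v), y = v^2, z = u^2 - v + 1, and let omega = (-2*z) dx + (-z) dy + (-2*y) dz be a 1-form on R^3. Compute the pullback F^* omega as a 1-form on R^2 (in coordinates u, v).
F^* omega = (8*u^3 - 6*u^2*v - 4*u*v^2 - 8*u*v + 8*u + 6*v^2 - 6*v) du + (-6*u^3 - 2*u^2*v + 6*u*v - 6*u + 4*v^2 - 2*v) dv

Using F^*(f dg) = (f ∘ F) d(g ∘ F), substitute each coordinate x_i by F_i(u, v) in f_i, and replace dx_i by d F_i = (∂F_i/∂u) du + (∂F_i/∂v) dv.
  For the x component: f_1(F) = -2*u^2 + 2*v - 2; d F_1 = (-4*u + 3*v) du + (3*u) dv
  For the y component: f_2(F) = -u^2 + v - 1; d F_2 = (0) du + (2*v) dv
  For the z component: f_3(F) = -2*v^2; d F_3 = (2*u) du + (-1) dv
Combining and collecting du, dv coefficients:
  coeff of du: 8*u^3 - 6*u^2*v - 4*u*v^2 - 8*u*v + 8*u + 6*v^2 - 6*v
  coeff of dv: -6*u^3 - 2*u^2*v + 6*u*v - 6*u + 4*v^2 - 2*v
F^* omega = (8*u^3 - 6*u^2*v - 4*u*v^2 - 8*u*v + 8*u + 6*v^2 - 6*v) du + (-6*u^3 - 2*u^2*v + 6*u*v - 6*u + 4*v^2 - 2*v) dv.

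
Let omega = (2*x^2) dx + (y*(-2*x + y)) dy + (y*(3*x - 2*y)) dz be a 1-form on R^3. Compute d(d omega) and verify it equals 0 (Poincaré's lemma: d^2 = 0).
d(d omega) = 0

Step 1: d omega = sum_{i<j} (∂f_j/∂x_i - ∂f_i/∂x_j) dx_i ∧ dx_j:
  coeff of dx ∧ dy: -2*y
  coeff of dx ∧ dz: 3*y
  coeff of dy ∧ dz: 3*x - 4*y
Step 2: Apply d again to each 2-form coefficient. The only possible 3-form in R^3 is dx ∧ dy ∧ dz, with coefficient
  ∂(coeff of dy∧dz)/∂x - ∂(coeff of dx∧dz)/∂y + ∂(coeff of dx∧dy)/∂z
  = ∂/∂x (3*x - 4*y) - ∂/∂y (3*y) + ∂/∂z (-2*y).
Each of these terms simplifies to sums of mixed partials that cancel in pairs. The result is 0 (by equality of mixed partials for smooth functions — Schwarz / Clairaut).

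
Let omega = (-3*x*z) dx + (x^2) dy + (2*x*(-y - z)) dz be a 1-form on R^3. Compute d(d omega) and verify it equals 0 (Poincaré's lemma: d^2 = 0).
d(d omega) = 0

Step 1: d omega = sum_{i<j} (∂f_j/∂x_i - ∂f_i/∂x_j) dx_i ∧ dx_j:
  coeff of dx ∧ dy: 2*x
  coeff of dx ∧ dz: 3*x - 2*y - 2*z
  coeff of dy ∧ dz: -2*x
Step 2: Apply d again to each 2-form coefficient. The only possible 3-form in R^3 is dx ∧ dy ∧ dz, with coefficient
  ∂(coeff of dy∧dz)/∂x - ∂(coeff of dx∧dz)/∂y + ∂(coeff of dx∧dy)/∂z
  = ∂/∂x (-2*x) - ∂/∂y (3*x - 2*y - 2*z) + ∂/∂z (2*x).
Each of these terms simplifies to sums of mixed partials that cancel in pairs. The result is 0 (by equality of mixed partials for smooth functions — Schwarz / Clairaut).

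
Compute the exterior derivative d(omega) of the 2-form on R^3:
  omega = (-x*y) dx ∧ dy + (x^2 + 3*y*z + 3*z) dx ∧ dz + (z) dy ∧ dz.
d(omega) = (-3*z) dx ∧ dy ∧ dz

For a 2-form omega = sum_{i<j} g_{ij} dx_i ∧ dx_j, the exterior derivative is
  d(omega) = sum_{i<j} d(g_{ij}) ∧ dx_i ∧ dx_j = sum_{i<j, k} (∂g_{ij}/∂x_k) dx_k ∧ dx_i ∧ dx_j.
Expand each term, using dx_k ∧ dx_i ∧ dx_j = sgn(permutation) dx_{(a)} ∧ dx_{(b)} ∧ dx_{(c)} with (a < b < c) sorted:
  d(x^2 + 3*y*z + 3*z) includes (∂/∂y)(x^2 + 3*y*z + 3*z) dy = (3*z) dy, which multiplied by dx ∧ dz gives (-3*z) dx ∧ dy ∧ dz
Collecting like 3-forms: d(omega) = (-3*z) dx ∧ dy ∧ dz.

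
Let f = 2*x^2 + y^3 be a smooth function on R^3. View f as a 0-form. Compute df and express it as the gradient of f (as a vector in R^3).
df = (4*x) dx + (3*y^2) dy + (0) dz; grad f = (4*x, 3*y^2, 0)

For a 0-form f, d f = (∂f/∂x) dx + (∂f/∂y) dy + (∂f/∂z) dz. The components of the vector representation are exactly the entries of grad f in Cartesian coordinates:
  ∂f/∂x = 4*x
  ∂f/∂y = 3*y^2
  ∂f/∂z = 0.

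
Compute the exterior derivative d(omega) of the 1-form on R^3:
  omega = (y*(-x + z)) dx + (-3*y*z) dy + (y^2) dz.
d(omega) = (x - z) dx ∧ dy + (-y) dx ∧ dz + (5*y) dy ∧ dz

For a 1-form omega = sum_i f_i dx_i, the exterior derivative is
  d(omega) = sum_{i < j} (∂f_j/∂x_i - ∂f_i/∂x_j) dx_i ∧ dx_j.
  coefficient of dx ∧ dy: ∂f_2/∂x - ∂f_1/∂y = ∂(-3*y*z)/∂x - ∂(y*(-x + z))/∂y = x - z
  coefficient of dx ∧ dz: ∂f_3/∂x - ∂f_1/∂z = ∂(y^2)/∂x - ∂(y*(-x + z))/∂z = -y
  coefficient of dy ∧ dz: ∂f_3/∂y - ∂f_2/∂z = ∂(y^2)/∂y - ∂(-3*y*z)/∂z = 5*y
Assembling: d(omega) = (x - z) dx ∧ dy + (-y) dx ∧ dz + (5*y) dy ∧ dz.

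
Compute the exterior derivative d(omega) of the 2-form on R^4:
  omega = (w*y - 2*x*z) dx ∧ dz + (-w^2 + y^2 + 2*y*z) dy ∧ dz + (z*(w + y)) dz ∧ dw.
d(omega) = (-w) dx ∧ dy ∧ dz + (y) dx ∧ dz ∧ dw + (-2*w + z) dy ∧ dz ∧ dw

For a 2-form omega = sum_{i<j} g_{ij} dx_i ∧ dx_j, the exterior derivative is
  d(omega) = sum_{i<j} d(g_{ij}) ∧ dx_i ∧ dx_j = sum_{i<j, k} (∂g_{ij}/∂x_k) dx_k ∧ dx_i ∧ dx_j.
Expand each term, using dx_k ∧ dx_i ∧ dx_j = sgn(permutation) dx_{(a)} ∧ dx_{(b)} ∧ dx_{(c)} with (a < b < c) sorted:
  d(w*y - 2*x*z) includes (∂/∂y)(w*y - 2*x*z) dy = (w) dy, which multiplied by dx ∧ dz gives (-w) dx ∧ dy ∧ dz
  d(w*y - 2*x*z) includes (∂/∂w)(w*y - 2*x*z) dw = (y) dw, which multiplied by dx ∧ dz gives (y) dx ∧ dz ∧ dw
  d(-w^2 + y^2 + 2*y*z) includes (∂/∂w)(-w^2 + y^2 + 2*y*z) dw = (-2*w) dw, which multiplied by dy ∧ dz gives (-2*w) dy ∧ dz ∧ dw
  d(z*(w + y)) includes (∂/∂y)(z*(w + y)) dy = (z) dy, which multiplied by dz ∧ dw gives (z) dy ∧ dz ∧ dw
Collecting like 3-forms: d(omega) = (-w) dx ∧ dy ∧ dz + (y) dx ∧ dz ∧ dw + (-2*w + z) dy ∧ dz ∧ dw.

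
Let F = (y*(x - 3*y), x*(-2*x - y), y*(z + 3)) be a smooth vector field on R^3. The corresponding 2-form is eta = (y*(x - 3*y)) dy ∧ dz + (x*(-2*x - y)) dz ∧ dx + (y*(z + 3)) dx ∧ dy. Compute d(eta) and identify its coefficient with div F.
d(eta) = (-x + 2*y) dx ∧ dy ∧ dz; div F = -x + 2*y

For a 2-form in R^3 of the form above, applying d gives a 3-form with coefficient ∂P/∂x + ∂Q/∂y + ∂R/∂z:
  ∂P/∂x = y
  ∂Q/∂y = -x
  ∂R/∂z = y
Sum = -x + 2*y, which is exactly div F.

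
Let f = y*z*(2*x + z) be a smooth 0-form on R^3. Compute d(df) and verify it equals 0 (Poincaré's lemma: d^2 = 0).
d(df) = 0

Step 1: df = sum_i (∂f/∂x_i) dx_i = (2*y*z) dx + (z*(2*x + z)) dy + (2*y*(x + z)) dz.
Step 2: Apply d again. Using the 1-form formula, the coefficient of dx ∧ dy in d(df) is ∂^2 f/∂x ∂y - ∂^2 f/∂y ∂x = (2*z) - (2*z) = 0 (equality of mixed partials for smooth f).
Similarly for dx ∧ dz and dy ∧ dz — all coefficients vanish. So d(df) = 0.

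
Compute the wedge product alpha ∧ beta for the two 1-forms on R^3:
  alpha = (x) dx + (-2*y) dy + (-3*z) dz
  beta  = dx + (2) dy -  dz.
alpha ∧ beta = (2*x + 2*y) dx ∧ dy + (-x + 3*z) dx ∧ dz + (2*y + 6*z) dy ∧ dz

Distribute the wedge, using dx_i ∧ dx_j = -dx_j ∧ dx_i and dx_i ∧ dx_i = 0. For each pair (i, j) with i < j, the coefficient of dx_i ∧ dx_j in alpha ∧ beta is (alpha_i * beta_j - alpha_j * beta_i). Collecting: alpha ∧ beta = (2*x + 2*y) dx ∧ dy + (-x + 3*z) dx ∧ dz + (2*y + 6*z) dy ∧ dz.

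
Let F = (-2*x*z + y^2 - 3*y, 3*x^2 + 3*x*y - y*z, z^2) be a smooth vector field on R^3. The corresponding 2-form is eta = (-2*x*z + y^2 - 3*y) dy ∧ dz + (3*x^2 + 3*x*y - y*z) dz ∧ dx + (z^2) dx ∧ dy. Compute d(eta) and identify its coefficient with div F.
d(eta) = (3*x - z) dx ∧ dy ∧ dz; div F = 3*x - z

For a 2-form in R^3 of the form above, applying d gives a 3-form with coefficient ∂P/∂x + ∂Q/∂y + ∂R/∂z:
  ∂P/∂x = -2*z
  ∂Q/∂y = 3*x - z
  ∂R/∂z = 2*z
Sum = 3*x - z, which is exactly div F.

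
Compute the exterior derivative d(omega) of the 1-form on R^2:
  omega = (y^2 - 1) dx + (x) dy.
d(omega) = (1 - 2*y) dx ∧ dy

For a 1-form omega = sum_i f_i dx_i, the exterior derivative is
  d(omega) = sum_{i < j} (∂f_j/∂x_i - ∂f_i/∂x_j) dx_i ∧ dx_j.
  coefficient of dx ∧ dy: ∂f_2/∂x - ∂f_1/∂y = ∂(x)/∂x - ∂(y^2 - 1)/∂y = 1 - 2*y
Assembling: d(omega) = (1 - 2*y) dx ∧ dy.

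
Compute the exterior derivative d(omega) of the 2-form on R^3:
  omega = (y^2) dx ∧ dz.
d(omega) = (-2*y) dx ∧ dy ∧ dz

For a 2-form omega = sum_{i<j} g_{ij} dx_i ∧ dx_j, the exterior derivative is
  d(omega) = sum_{i<j} d(g_{ij}) ∧ dx_i ∧ dx_j = sum_{i<j, k} (∂g_{ij}/∂x_k) dx_k ∧ dx_i ∧ dx_j.
Expand each term, using dx_k ∧ dx_i ∧ dx_j = sgn(permutation) dx_{(a)} ∧ dx_{(b)} ∧ dx_{(c)} with (a < b < c) sorted:
  d(y^2) includes (∂/∂y)(y^2) dy = (2*y) dy, which multiplied by dx ∧ dz gives (-2*y) dx ∧ dy ∧ dz
Collecting like 3-forms: d(omega) = (-2*y) dx ∧ dy ∧ dz.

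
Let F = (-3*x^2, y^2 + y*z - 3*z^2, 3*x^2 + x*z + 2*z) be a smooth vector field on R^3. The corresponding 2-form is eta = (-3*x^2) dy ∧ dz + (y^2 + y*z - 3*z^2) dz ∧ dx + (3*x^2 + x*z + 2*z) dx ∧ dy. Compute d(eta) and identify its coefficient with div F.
d(eta) = (-5*x + 2*y + z + 2) dx ∧ dy ∧ dz; div F = -5*x + 2*y + z + 2

For a 2-form in R^3 of the form above, applying d gives a 3-form with coefficient ∂P/∂x + ∂Q/∂y + ∂R/∂z:
  ∂P/∂x = -6*x
  ∂Q/∂y = 2*y + z
  ∂R/∂z = x + 2
Sum = -5*x + 2*y + z + 2, which is exactly div F.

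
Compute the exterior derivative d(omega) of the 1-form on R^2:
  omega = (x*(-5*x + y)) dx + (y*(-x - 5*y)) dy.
d(omega) = (-x - y) dx ∧ dy

For a 1-form omega = sum_i f_i dx_i, the exterior derivative is
  d(omega) = sum_{i < j} (∂f_j/∂x_i - ∂f_i/∂x_j) dx_i ∧ dx_j.
  coefficient of dx ∧ dy: ∂f_2/∂x - ∂f_1/∂y = ∂(y*(-x - 5*y))/∂x - ∂(x*(-5*x + y))/∂y = -x - y
Assembling: d(omega) = (-x - y) dx ∧ dy.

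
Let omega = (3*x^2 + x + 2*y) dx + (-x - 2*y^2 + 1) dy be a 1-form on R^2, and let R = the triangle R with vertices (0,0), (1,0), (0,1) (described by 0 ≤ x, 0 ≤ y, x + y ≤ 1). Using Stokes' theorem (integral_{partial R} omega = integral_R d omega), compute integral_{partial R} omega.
integral_(partial R) omega = -3/2

Stokes: integral_partial_R omega = integral_R d omega with d omega = (∂Q/∂x - ∂P/∂y) dx ∧ dy.
  ∂Q/∂x = -1
  ∂P/∂y = 2
  integrand = ∂Q/∂x - ∂P/∂y = -3.
Integrating over R: integral_0^1 integral_0^{1-x} (-3) dy dx = -3/2.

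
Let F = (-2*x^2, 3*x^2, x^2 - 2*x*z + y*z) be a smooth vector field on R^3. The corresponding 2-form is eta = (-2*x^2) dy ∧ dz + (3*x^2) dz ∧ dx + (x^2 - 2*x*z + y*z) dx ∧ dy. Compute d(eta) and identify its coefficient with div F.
d(eta) = (-6*x + y) dx ∧ dy ∧ dz; div F = -6*x + y

For a 2-form in R^3 of the form above, applying d gives a 3-form with coefficient ∂P/∂x + ∂Q/∂y + ∂R/∂z:
  ∂P/∂x = -4*x
  ∂Q/∂y = 0
  ∂R/∂z = -2*x + y
Sum = -6*x + y, which is exactly div F.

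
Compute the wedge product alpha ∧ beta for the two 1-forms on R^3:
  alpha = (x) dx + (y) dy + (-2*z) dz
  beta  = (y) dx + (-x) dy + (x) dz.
alpha ∧ beta = (-x^2 - y^2) dx ∧ dy + (x^2 + 2*y*z) dx ∧ dz + (x*(y - 2*z)) dy ∧ dz

Distribute the wedge, using dx_i ∧ dx_j = -dx_j ∧ dx_i and dx_i ∧ dx_i = 0. For each pair (i, j) with i < j, the coefficient of dx_i ∧ dx_j in alpha ∧ beta is (alpha_i * beta_j - alpha_j * beta_i). Collecting: alpha ∧ beta = (-x^2 - y^2) dx ∧ dy + (x^2 + 2*y*z) dx ∧ dz + (x*(y - 2*z)) dy ∧ dz.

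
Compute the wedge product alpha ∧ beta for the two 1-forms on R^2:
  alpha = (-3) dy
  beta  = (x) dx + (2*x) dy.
alpha ∧ beta = (3*x) dx ∧ dy

Distribute the wedge, using dx_i ∧ dx_j = -dx_j ∧ dx_i and dx_i ∧ dx_i = 0. For each pair (i, j) with i < j, the coefficient of dx_i ∧ dx_j in alpha ∧ beta is (alpha_i * beta_j - alpha_j * beta_i). Collecting: alpha ∧ beta = (3*x) dx ∧ dy.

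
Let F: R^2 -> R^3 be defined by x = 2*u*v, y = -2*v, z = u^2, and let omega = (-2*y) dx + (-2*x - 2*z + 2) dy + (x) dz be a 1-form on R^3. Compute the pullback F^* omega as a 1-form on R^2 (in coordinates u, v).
F^* omega = (4*v*(u^2 + 2*v)) du + (4*u^2 + 16*u*v - 4) dv

Using F^*(f dg) = (f ∘ F) d(g ∘ F), substitute each coordinate x_i by F_i(u, v) in f_i, and replace dx_i by d F_i = (∂F_i/∂u) du + (∂F_i/∂v) dv.
  For the x component: f_1(F) = 4*v; d F_1 = (2*v) du + (2*u) dv
  For the y component: f_2(F) = -2*u^2 - 4*u*v + 2; d F_2 = (0) du + (-2) dv
  For the z component: f_3(F) = 2*u*v; d F_3 = (2*u) du + (0) dv
Combining and collecting du, dv coefficients:
  coeff of du: 4*v*(u^2 + 2*v)
  coeff of dv: 4*u^2 + 16*u*v - 4
F^* omega = (4*v*(u^2 + 2*v)) du + (4*u^2 + 16*u*v - 4) dv.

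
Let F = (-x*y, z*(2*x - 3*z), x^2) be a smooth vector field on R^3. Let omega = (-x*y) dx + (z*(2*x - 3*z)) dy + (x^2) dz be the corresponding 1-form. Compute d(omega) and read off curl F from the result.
d(omega) = (-2*x + 6*z) dy ∧ dz + (-2*x) dz ∧ dx + (x + 2*z) dx ∧ dy; curl F = (-2*x + 6*z, -2*x, x + 2*z)

d omega = sum_{i<j} (∂f_j/∂x_i - ∂f_i/∂x_j) dx_i ∧ dx_j. Under the identification (dy ∧ dz, dz ∧ dx, dx ∧ dy) ↔ (e_x, e_y, e_z), the coefficients are exactly the components of curl F. Compute:
  ∂R/∂y - ∂Q/∂z = (0) - (2*x - 6*z) = -2*x + 6*z
  ∂P/∂z - ∂R/∂x = (0) - (2*x) = -2*x
  ∂Q/∂x - ∂P/∂y = (2*z) - (-x) = x + 2*z.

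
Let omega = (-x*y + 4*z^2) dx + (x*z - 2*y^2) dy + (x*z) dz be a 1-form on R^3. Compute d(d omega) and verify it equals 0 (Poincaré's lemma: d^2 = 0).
d(d omega) = 0

Step 1: d omega = sum_{i<j} (∂f_j/∂x_i - ∂f_i/∂x_j) dx_i ∧ dx_j:
  coeff of dx ∧ dy: x + z
  coeff of dx ∧ dz: -7*z
  coeff of dy ∧ dz: -x
Step 2: Apply d again to each 2-form coefficient. The only possible 3-form in R^3 is dx ∧ dy ∧ dz, with coefficient
  ∂(coeff of dy∧dz)/∂x - ∂(coeff of dx∧dz)/∂y + ∂(coeff of dx∧dy)/∂z
  = ∂/∂x (-x) - ∂/∂y (-7*z) + ∂/∂z (x + z).
Each of these terms simplifies to sums of mixed partials that cancel in pairs. The result is 0 (by equality of mixed partials for smooth functions — Schwarz / Clairaut).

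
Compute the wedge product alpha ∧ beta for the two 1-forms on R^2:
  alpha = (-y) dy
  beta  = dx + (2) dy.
alpha ∧ beta = (y) dx ∧ dy

Distribute the wedge, using dx_i ∧ dx_j = -dx_j ∧ dx_i and dx_i ∧ dx_i = 0. For each pair (i, j) with i < j, the coefficient of dx_i ∧ dx_j in alpha ∧ beta is (alpha_i * beta_j - alpha_j * beta_i). Collecting: alpha ∧ beta = (y) dx ∧ dy.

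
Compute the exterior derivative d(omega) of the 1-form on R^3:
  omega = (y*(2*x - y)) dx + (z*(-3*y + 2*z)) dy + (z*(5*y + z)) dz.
d(omega) = (-2*x + 2*y) dx ∧ dy + (3*y + z) dy ∧ dz

For a 1-form omega = sum_i f_i dx_i, the exterior derivative is
  d(omega) = sum_{i < j} (∂f_j/∂x_i - ∂f_i/∂x_j) dx_i ∧ dx_j.
  coefficient of dx ∧ dy: ∂f_2/∂x - ∂f_1/∂y = ∂(z*(-3*y + 2*z))/∂x - ∂(y*(2*x - y))/∂y = -2*x + 2*y
  coefficient of dy ∧ dz: ∂f_3/∂y - ∂f_2/∂z = ∂(z*(5*y + z))/∂y - ∂(z*(-3*y + 2*z))/∂z = 3*y + z
Assembling: d(omega) = (-2*x + 2*y) dx ∧ dy + (3*y + z) dy ∧ dz.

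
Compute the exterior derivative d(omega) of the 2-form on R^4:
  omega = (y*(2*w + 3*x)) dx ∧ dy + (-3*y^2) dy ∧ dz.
d(omega) = (2*y) dx ∧ dy ∧ dw

For a 2-form omega = sum_{i<j} g_{ij} dx_i ∧ dx_j, the exterior derivative is
  d(omega) = sum_{i<j} d(g_{ij}) ∧ dx_i ∧ dx_j = sum_{i<j, k} (∂g_{ij}/∂x_k) dx_k ∧ dx_i ∧ dx_j.
Expand each term, using dx_k ∧ dx_i ∧ dx_j = sgn(permutation) dx_{(a)} ∧ dx_{(b)} ∧ dx_{(c)} with (a < b < c) sorted:
  d(y*(2*w + 3*x)) includes (∂/∂w)(y*(2*w + 3*x)) dw = (2*y) dw, which multiplied by dx ∧ dy gives (2*y) dx ∧ dy ∧ dw
Collecting like 3-forms: d(omega) = (2*y) dx ∧ dy ∧ dw.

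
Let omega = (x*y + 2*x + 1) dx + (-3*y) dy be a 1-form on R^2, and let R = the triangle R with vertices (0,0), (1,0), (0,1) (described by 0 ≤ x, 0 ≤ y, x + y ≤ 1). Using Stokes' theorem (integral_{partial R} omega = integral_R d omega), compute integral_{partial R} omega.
integral_(partial R) omega = -1/6

Stokes: integral_partial_R omega = integral_R d omega with d omega = (∂Q/∂x - ∂P/∂y) dx ∧ dy.
  ∂Q/∂x = 0
  ∂P/∂y = x
  integrand = ∂Q/∂x - ∂P/∂y = -x.
Integrating over R: integral_0^1 integral_0^{1-x} (-x) dy dx = -1/6.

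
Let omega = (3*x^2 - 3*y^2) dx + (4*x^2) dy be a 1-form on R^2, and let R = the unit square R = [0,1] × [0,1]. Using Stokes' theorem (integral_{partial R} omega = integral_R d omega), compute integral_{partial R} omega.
integral_(partial R) omega = 7

Stokes: integral_partial_R omega = integral_R d omega with d omega = (∂Q/∂x - ∂P/∂y) dx ∧ dy.
  ∂Q/∂x = 8*x
  ∂P/∂y = -6*y
  integrand = ∂Q/∂x - ∂P/∂y = 8*x + 6*y.
Integrating over R: integral_0^1 integral_0^1 (8*x + 6*y) dx dy = 7.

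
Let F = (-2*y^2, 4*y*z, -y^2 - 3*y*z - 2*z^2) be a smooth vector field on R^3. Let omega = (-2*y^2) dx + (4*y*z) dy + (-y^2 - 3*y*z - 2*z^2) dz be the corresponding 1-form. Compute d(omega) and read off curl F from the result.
d(omega) = (-6*y - 3*z) dy ∧ dz + (0) dz ∧ dx + (4*y) dx ∧ dy; curl F = (-6*y - 3*z, 0, 4*y)

d omega = sum_{i<j} (∂f_j/∂x_i - ∂f_i/∂x_j) dx_i ∧ dx_j. Under the identification (dy ∧ dz, dz ∧ dx, dx ∧ dy) ↔ (e_x, e_y, e_z), the coefficients are exactly the components of curl F. Compute:
  ∂R/∂y - ∂Q/∂z = (-2*y - 3*z) - (4*y) = -6*y - 3*z
  ∂P/∂z - ∂R/∂x = (0) - (0) = 0
  ∂Q/∂x - ∂P/∂y = (0) - (-4*y) = 4*y.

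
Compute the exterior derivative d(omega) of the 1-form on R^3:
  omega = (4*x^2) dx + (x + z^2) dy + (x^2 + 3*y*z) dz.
d(omega) = (1) dx ∧ dy + (2*x) dx ∧ dz + (z) dy ∧ dz

For a 1-form omega = sum_i f_i dx_i, the exterior derivative is
  d(omega) = sum_{i < j} (∂f_j/∂x_i - ∂f_i/∂x_j) dx_i ∧ dx_j.
  coefficient of dx ∧ dy: ∂f_2/∂x - ∂f_1/∂y = ∂(x + z^2)/∂x - ∂(4*x^2)/∂y = 1
  coefficient of dx ∧ dz: ∂f_3/∂x - ∂f_1/∂z = ∂(x^2 + 3*y*z)/∂x - ∂(4*x^2)/∂z = 2*x
  coefficient of dy ∧ dz: ∂f_3/∂y - ∂f_2/∂z = ∂(x^2 + 3*y*z)/∂y - ∂(x + z^2)/∂z = z
Assembling: d(omega) = (1) dx ∧ dy + (2*x) dx ∧ dz + (z) dy ∧ dz.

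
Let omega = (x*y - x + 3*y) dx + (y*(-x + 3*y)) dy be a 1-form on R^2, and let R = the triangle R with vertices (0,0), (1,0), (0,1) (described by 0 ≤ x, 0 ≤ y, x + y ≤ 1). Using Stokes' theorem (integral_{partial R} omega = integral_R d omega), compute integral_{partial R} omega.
integral_(partial R) omega = -11/6

Stokes: integral_partial_R omega = integral_R d omega with d omega = (∂Q/∂x - ∂P/∂y) dx ∧ dy.
  ∂Q/∂x = -y
  ∂P/∂y = x + 3
  integrand = ∂Q/∂x - ∂P/∂y = -x - y - 3.
Integrating over R: integral_0^1 integral_0^{1-x} (-x - y - 3) dy dx = -11/6.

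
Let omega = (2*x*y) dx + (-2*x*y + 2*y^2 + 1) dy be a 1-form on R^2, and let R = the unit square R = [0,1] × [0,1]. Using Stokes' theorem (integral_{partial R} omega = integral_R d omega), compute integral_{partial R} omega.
integral_(partial R) omega = -2

Stokes: integral_partial_R omega = integral_R d omega with d omega = (∂Q/∂x - ∂P/∂y) dx ∧ dy.
  ∂Q/∂x = -2*y
  ∂P/∂y = 2*x
  integrand = ∂Q/∂x - ∂P/∂y = -2*x - 2*y.
Integrating over R: integral_0^1 integral_0^1 (-2*x - 2*y) dx dy = -2.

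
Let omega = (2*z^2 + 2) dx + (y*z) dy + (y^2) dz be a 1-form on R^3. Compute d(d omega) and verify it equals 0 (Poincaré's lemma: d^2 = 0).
d(d omega) = 0

Step 1: d omega = sum_{i<j} (∂f_j/∂x_i - ∂f_i/∂x_j) dx_i ∧ dx_j:
  coeff of dx ∧ dy: 0
  coeff of dx ∧ dz: -4*z
  coeff of dy ∧ dz: y
Step 2: Apply d again to each 2-form coefficient. The only possible 3-form in R^3 is dx ∧ dy ∧ dz, with coefficient
  ∂(coeff of dy∧dz)/∂x - ∂(coeff of dx∧dz)/∂y + ∂(coeff of dx∧dy)/∂z
  = ∂/∂x (y) - ∂/∂y (-4*z) + ∂/∂z (0).
Each of these terms simplifies to sums of mixed partials that cancel in pairs. The result is 0 (by equality of mixed partials for smooth functions — Schwarz / Clairaut).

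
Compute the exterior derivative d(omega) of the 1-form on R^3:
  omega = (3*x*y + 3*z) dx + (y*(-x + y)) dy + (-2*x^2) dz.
d(omega) = (-3*x - y) dx ∧ dy + (-4*x - 3) dx ∧ dz

For a 1-form omega = sum_i f_i dx_i, the exterior derivative is
  d(omega) = sum_{i < j} (∂f_j/∂x_i - ∂f_i/∂x_j) dx_i ∧ dx_j.
  coefficient of dx ∧ dy: ∂f_2/∂x - ∂f_1/∂y = ∂(y*(-x + y))/∂x - ∂(3*x*y + 3*z)/∂y = -3*x - y
  coefficient of dx ∧ dz: ∂f_3/∂x - ∂f_1/∂z = ∂(-2*x^2)/∂x - ∂(3*x*y + 3*z)/∂z = -4*x - 3
Assembling: d(omega) = (-3*x - y) dx ∧ dy + (-4*x - 3) dx ∧ dz.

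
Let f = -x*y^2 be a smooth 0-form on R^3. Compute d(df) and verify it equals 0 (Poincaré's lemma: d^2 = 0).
d(df) = 0

Step 1: df = sum_i (∂f/∂x_i) dx_i = (-y^2) dx + (-2*x*y) dy + (0) dz.
Step 2: Apply d again. Using the 1-form formula, the coefficient of dx ∧ dy in d(df) is ∂^2 f/∂x ∂y - ∂^2 f/∂y ∂x = (-2*y) - (-2*y) = 0 (equality of mixed partials for smooth f).
Similarly for dx ∧ dz and dy ∧ dz — all coefficients vanish. So d(df) = 0.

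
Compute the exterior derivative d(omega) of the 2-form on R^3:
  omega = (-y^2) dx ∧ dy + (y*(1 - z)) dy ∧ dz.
d(omega) = 0

For a 2-form omega = sum_{i<j} g_{ij} dx_i ∧ dx_j, the exterior derivative is
  d(omega) = sum_{i<j} d(g_{ij}) ∧ dx_i ∧ dx_j = sum_{i<j, k} (∂g_{ij}/∂x_k) dx_k ∧ dx_i ∧ dx_j.
Expand each term, using dx_k ∧ dx_i ∧ dx_j = sgn(permutation) dx_{(a)} ∧ dx_{(b)} ∧ dx_{(c)} with (a < b < c) sorted:

Collecting like 3-forms: d(omega) = 0.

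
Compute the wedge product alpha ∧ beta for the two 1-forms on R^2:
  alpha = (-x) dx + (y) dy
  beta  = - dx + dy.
alpha ∧ beta = (-x + y) dx ∧ dy

Distribute the wedge, using dx_i ∧ dx_j = -dx_j ∧ dx_i and dx_i ∧ dx_i = 0. For each pair (i, j) with i < j, the coefficient of dx_i ∧ dx_j in alpha ∧ beta is (alpha_i * beta_j - alpha_j * beta_i). Collecting: alpha ∧ beta = (-x + y) dx ∧ dy.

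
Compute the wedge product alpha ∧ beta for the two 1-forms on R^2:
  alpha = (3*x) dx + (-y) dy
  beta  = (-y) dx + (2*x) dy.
alpha ∧ beta = (6*x^2 - y^2) dx ∧ dy

Distribute the wedge, using dx_i ∧ dx_j = -dx_j ∧ dx_i and dx_i ∧ dx_i = 0. For each pair (i, j) with i < j, the coefficient of dx_i ∧ dx_j in alpha ∧ beta is (alpha_i * beta_j - alpha_j * beta_i). Collecting: alpha ∧ beta = (6*x^2 - y^2) dx ∧ dy.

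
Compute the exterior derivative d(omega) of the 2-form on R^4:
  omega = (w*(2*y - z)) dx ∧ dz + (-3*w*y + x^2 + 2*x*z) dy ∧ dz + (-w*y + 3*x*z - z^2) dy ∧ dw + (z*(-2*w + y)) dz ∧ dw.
d(omega) = (-2*w + 2*x + 2*z) dx ∧ dy ∧ dz + (2*y - z) dx ∧ dz ∧ dw + (-3*x - 3*y + 3*z) dy ∧ dz ∧ dw + (3*z) dx ∧ dy ∧ dw

For a 2-form omega = sum_{i<j} g_{ij} dx_i ∧ dx_j, the exterior derivative is
  d(omega) = sum_{i<j} d(g_{ij}) ∧ dx_i ∧ dx_j = sum_{i<j, k} (∂g_{ij}/∂x_k) dx_k ∧ dx_i ∧ dx_j.
Expand each term, using dx_k ∧ dx_i ∧ dx_j = sgn(permutation) dx_{(a)} ∧ dx_{(b)} ∧ dx_{(c)} with (a < b < c) sorted:
  d(w*(2*y - z)) includes (∂/∂y)(w*(2*y - z)) dy = (2*w) dy, which multiplied by dx ∧ dz gives (-2*w) dx ∧ dy ∧ dz
  d(w*(2*y - z)) includes (∂/∂w)(w*(2*y - z)) dw = (2*y - z) dw, which multiplied by dx ∧ dz gives (2*y - z) dx ∧ dz ∧ dw
  d(-3*w*y + x^2 + 2*x*z) includes (∂/∂x)(-3*w*y + x^2 + 2*x*z) dx = (2*x + 2*z) dx, which multiplied by dy ∧ dz gives (2*x + 2*z) dx ∧ dy ∧ dz
  d(-3*w*y + x^2 + 2*x*z) includes (∂/∂w)(-3*w*y + x^2 + 2*x*z) dw = (-3*y) dw, which multiplied by dy ∧ dz gives (-3*y) dy ∧ dz ∧ dw
  d(-w*y + 3*x*z - z^2) includes (∂/∂x)(-w*y + 3*x*z - z^2) dx = (3*z) dx, which multiplied by dy ∧ dw gives (3*z) dx ∧ dy ∧ dw
  d(-w*y + 3*x*z - z^2) includes (∂/∂z)(-w*y + 3*x*z - z^2) dz = (3*x - 2*z) dz, which multiplied by dy ∧ dw gives (-3*x + 2*z) dy ∧ dz ∧ dw
  d(z*(-2*w + y)) includes (∂/∂y)(z*(-2*w + y)) dy = (z) dy, which multiplied by dz ∧ dw gives (z) dy ∧ dz ∧ dw
Collecting like 3-forms: d(omega) = (-2*w + 2*x + 2*z) dx ∧ dy ∧ dz + (2*y - z) dx ∧ dz ∧ dw + (-3*x - 3*y + 3*z) dy ∧ dz ∧ dw + (3*z) dx ∧ dy ∧ dw.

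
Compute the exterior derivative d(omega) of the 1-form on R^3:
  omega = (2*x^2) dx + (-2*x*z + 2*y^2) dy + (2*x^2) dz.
d(omega) = (-2*z) dx ∧ dy + (4*x) dx ∧ dz + (2*x) dy ∧ dz

For a 1-form omega = sum_i f_i dx_i, the exterior derivative is
  d(omega) = sum_{i < j} (∂f_j/∂x_i - ∂f_i/∂x_j) dx_i ∧ dx_j.
  coefficient of dx ∧ dy: ∂f_2/∂x - ∂f_1/∂y = ∂(-2*x*z + 2*y^2)/∂x - ∂(2*x^2)/∂y = -2*z
  coefficient of dx ∧ dz: ∂f_3/∂x - ∂f_1/∂z = ∂(2*x^2)/∂x - ∂(2*x^2)/∂z = 4*x
  coefficient of dy ∧ dz: ∂f_3/∂y - ∂f_2/∂z = ∂(2*x^2)/∂y - ∂(-2*x*z + 2*y^2)/∂z = 2*x
Assembling: d(omega) = (-2*z) dx ∧ dy + (4*x) dx ∧ dz + (2*x) dy ∧ dz.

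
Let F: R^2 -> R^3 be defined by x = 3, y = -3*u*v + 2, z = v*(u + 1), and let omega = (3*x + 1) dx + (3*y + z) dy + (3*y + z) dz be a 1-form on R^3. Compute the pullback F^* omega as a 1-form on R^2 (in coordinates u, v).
F^* omega = (2*v*(8*u*v - v - 6)) du + (16*u^2*v - 10*u*v - 12*u + v + 6) dv

Using F^*(f dg) = (f ∘ F) d(g ∘ F), substitute each coordinate x_i by F_i(u, v) in f_i, and replace dx_i by d F_i = (∂F_i/∂u) du + (∂F_i/∂v) dv.
  For the x component: f_1(F) = 10; d F_1 = (0) du + (0) dv
  For the y component: f_2(F) = -8*u*v + v + 6; d F_2 = (-3*v) du + (-3*u) dv
  For the z component: f_3(F) = -8*u*v + v + 6; d F_3 = (v) du + (u + 1) dv
Combining and collecting du, dv coefficients:
  coeff of du: 2*v*(8*u*v - v - 6)
  coeff of dv: 16*u^2*v - 10*u*v - 12*u + v + 6
F^* omega = (2*v*(8*u*v - v - 6)) du + (16*u^2*v - 10*u*v - 12*u + v + 6) dv.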